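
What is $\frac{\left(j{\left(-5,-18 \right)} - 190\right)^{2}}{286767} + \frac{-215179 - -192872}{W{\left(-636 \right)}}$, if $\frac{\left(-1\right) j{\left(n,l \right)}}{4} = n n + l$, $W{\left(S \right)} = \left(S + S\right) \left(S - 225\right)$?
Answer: $\frac{5072332571}{34896102696} \approx 0.14536$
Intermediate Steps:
$W{\left(S \right)} = 2 S \left(-225 + S\right)$
$j{\left(n,l \right)} = - 4 l - 4 n^{2}$ ($j{\left(n,l \right)} = - 4 \left(n n + l\right) = - 4 \left(n^{2} + l\right) = - 4 \left(l + n^{2}\right) = - 4 l - 4 n^{2}$)
$\frac{\left(j{\left(-5,-18 \right)} - 190\right)^{2}}{286767} + \frac{-215179 - -192872}{W{\left(-636 \right)}} = \frac{\left(\left(\left(-4\right) \left(-18\right) - 4 \left(-5\right)^{2}\right) - 190\right)^{2}}{286767} + \frac{-215179 - -192872}{2 \left(-636\right) \left(-225 - 636\right)} = \left(\left(72 - 100\right) - 190\right)^{2} \cdot \frac{1}{286767} + \frac{-215179 + 192872}{2 \left(-636\right) \left(-861\right)} = \left(\left(72 - 100\right) - 190\right)^{2} \cdot \frac{1}{286767} - \frac{22307}{1095192} = \left(-28 - 190\right)^{2} \cdot \frac{1}{286767} - \frac{22307}{1095192} = \left(-218\right)^{2} \cdot \frac{1}{286767} - \frac{22307}{1095192} = 47524 \cdot \frac{1}{286767} - \frac{22307}{1095192} = \frac{47524}{286767} - \frac{22307}{1095192} = \frac{5072332571}{34896102696}$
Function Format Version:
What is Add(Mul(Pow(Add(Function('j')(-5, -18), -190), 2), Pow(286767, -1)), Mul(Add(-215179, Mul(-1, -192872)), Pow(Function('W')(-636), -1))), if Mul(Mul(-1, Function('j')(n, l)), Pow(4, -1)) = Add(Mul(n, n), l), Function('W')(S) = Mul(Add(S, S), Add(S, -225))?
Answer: Rational(5072332571, 34896102696) ≈ 0.14536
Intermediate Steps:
Function('W')(S) = Mul(2, S, Add(-225, S)) (Function('W')(S) = Mul(Mul(2, S), Add(-225, S)) = Mul(2, S, Add(-225, S)))
Function('j')(n, l) = Add(Mul(-4, l), Mul(-4, Pow(n, 2))) (Function('j')(n, l) = Mul(-4, Add(Mul(n, n), l)) = Mul(-4, Add(Pow(n, 2), l)) = Mul(-4, Add(l, Pow(n, 2))) = Add(Mul(-4, l), Mul(-4, Pow(n, 2))))
Add(Mul(Pow(Add(Function('j')(-5, -18), -190), 2), Pow(286767, -1)), Mul(Add(-215179, Mul(-1, -192872)), Pow(Function('W')(-636), -1))) = Add(Mul(Pow(Add(Add(Mul(-4, -18), Mul(-4, Pow(-5, 2))), -190), 2), Pow(286767, -1)), Mul(Add(-215179, Mul(-1, -192872)), Pow(Mul(2, -636, Add(-225, -636)), -1))) = Add(Mul(Pow(Add(Add(72, Mul(-4, 25)), -190), 2), Rational(1, 286767)), Mul(Add(-215179, 192872), Pow(Mul(2, -636, -861), -1))) = Add(Mul(Pow(Add(Add(72, -100), -190), 2), Rational(1, 286767)), Mul(-22307, Pow(1095192, -1))) = Add(Mul(Pow(Add(-28, -190), 2), Rational(1, 286767)), Mul(-22307, Rational(1, 1095192))) = Add(Mul(Pow(-218, 2), Rational(1, 286767)), Rational(-22307, 1095192)) = Add(Mul(47524, Rational(1, 286767)), Rational(-22307, 1095192)) = Add(Rational(47524, 286767), Rational(-22307, 1095192)) = Rational(5072332571, 34896102696)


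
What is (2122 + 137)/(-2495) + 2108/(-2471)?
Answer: -10841449/6165145 ≈ -1.7585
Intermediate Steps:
(2122 + 137)/(-2495) + 2108/(-2471) = 2259*(-1/2495) + 2108*(-1/2471) = -2259/2495 - 2108/2471 = -10841449/6165145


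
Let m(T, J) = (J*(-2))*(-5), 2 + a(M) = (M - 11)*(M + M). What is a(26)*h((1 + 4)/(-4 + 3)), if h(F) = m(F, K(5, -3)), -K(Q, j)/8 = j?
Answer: 186720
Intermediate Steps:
K(Q, j) = -8*j
a(M) = -2 + 2*M*(-11 + M) (a(M) = -2 + (M - 11)*(M + M) = -2 + (-11 + M)*(2*M) = -2 + 2*M*(-11 + M))
m(T, J) = 10*J (m(T, J) = -2*J*(-5) = 10*J)
h(F) = 240 (h(F) = 10*(-8*(-3)) = 10*24 = 240)
a(26)*h((1 + 4)/(-4 + 3)) = (-2 - 22*26 + 2*26**2)*240 = (-2 - 572 + 2*676)*240 = (-2 - 572 + 1352)*240 = 778*240 = 186720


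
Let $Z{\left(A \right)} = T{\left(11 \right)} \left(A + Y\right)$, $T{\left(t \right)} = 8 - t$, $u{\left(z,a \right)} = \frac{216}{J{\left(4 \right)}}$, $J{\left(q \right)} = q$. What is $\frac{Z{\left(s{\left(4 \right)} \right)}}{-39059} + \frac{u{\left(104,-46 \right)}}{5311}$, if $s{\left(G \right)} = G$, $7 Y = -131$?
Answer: $\frac{13123203}{1452096443} \approx 0.0090374$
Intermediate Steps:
$Y = - \frac{131}{7}$ ($Y = \frac{1}{7} \left(-131\right) = - \frac{131}{7} \approx -18.714$)
$u{\left(z,a \right)} = 54$ ($u{\left(z,a \right)} = \frac{216}{4} = 216 \cdot \frac{1}{4} = 54$)
$Z{\left(A \right)} = \frac{393}{7} - 3 A$ ($Z{\left(A \right)} = \left(8 - 11\right) \left(A - \frac{131}{7}\right) = \left(8 - 11\right) \left(- \frac{131}{7} + A\right) = - 3 \left(- \frac{131}{7} + A\right) = \frac{393}{7} - 3 A$)
$\frac{Z{\left(s{\left(4 \right)} \right)}}{-39059} + \frac{u{\left(104,-46 \right)}}{5311} = \frac{\frac{393}{7} - 12}{-39059} + \frac{54}{5311} = \left(\frac{393}{7} - 12\right) \left(- \frac{1}{39059}\right) + 54 \cdot \frac{1}{5311} = \frac{309}{7} \left(- \frac{1}{39059}\right) + \frac{54}{5311} = - \frac{309}{273413} + \frac{54}{5311} = \frac{13123203}{1452096443}$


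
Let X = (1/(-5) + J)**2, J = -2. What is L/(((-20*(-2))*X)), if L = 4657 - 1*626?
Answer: 20155/968 ≈ 20.821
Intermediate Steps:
L = 4031 (L = 4657 - 626 = 4031)
X = 121/25 (X = (1/(-5) - 2)**2 = (-1/5 - 2)**2 = (-11/5)**2 = 121/25 ≈ 4.8400)
L/(((-20*(-2))*X)) = 4031/((-20*(-2)*(121/25))) = 4031/((40*(121/25))) = 4031/(968/5) = 4031*(5/968) = 20155/968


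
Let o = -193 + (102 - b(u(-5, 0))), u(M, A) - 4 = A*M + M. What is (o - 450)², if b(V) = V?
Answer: 291600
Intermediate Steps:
u(M, A) = 4 + M + A*M (u(M, A) = 4 + (A*M + M) = 4 + (M + A*M) = 4 + M + A*M)
o = -90 (o = -193 + (102 - (4 - 5 + 0*(-5))) = -193 + (102 - (4 - 5 + 0)) = -193 + (102 - 1*(-1)) = -193 + (102 + 1) = -193 + 103 = -90)
(o - 450)² = (-90 - 450)² = (-540)² = 291600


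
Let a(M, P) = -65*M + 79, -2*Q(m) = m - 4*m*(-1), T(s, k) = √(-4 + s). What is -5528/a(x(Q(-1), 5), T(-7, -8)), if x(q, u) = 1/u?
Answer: -2764/33 ≈ -83.758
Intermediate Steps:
Q(m) = -5*m/2 (Q(m) = -(m - 4*m*(-1))/2 = -(m + 4*m)/2 = -5*m/2)
a(M, P) = 79 - 65*M
-5528/a(x(Q(-1), 5), T(-7, -8)) = -5528/(79 - 65/5) = -5528/(79 - 65*⅕) = -5528/(79 - 13) = -5528/66 = -5528*1/66 = -2764/33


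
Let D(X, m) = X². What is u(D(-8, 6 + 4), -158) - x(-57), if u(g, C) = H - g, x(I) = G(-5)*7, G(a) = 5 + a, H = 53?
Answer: -11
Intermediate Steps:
x(I) = 0 (x(I) = (5 - 5)*7 = 0*7 = 0)
u(g, C) = 53 - g
u(D(-8, 6 + 4), -158) - x(-57) = (53 - 1*(-8)²) - 1*0 = (53 - 1*64) + 0 = (53 - 64) + 0 = -11 + 0 = -11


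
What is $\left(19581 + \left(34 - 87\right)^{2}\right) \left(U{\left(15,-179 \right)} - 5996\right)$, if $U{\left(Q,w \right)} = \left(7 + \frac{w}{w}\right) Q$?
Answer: $-131563640$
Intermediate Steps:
$U{\left(Q,w \right)} = 8 Q$ ($U{\left(Q,w \right)} = \left(7 + 1\right) Q = 8 Q$)
$\left(19581 + \left(34 - 87\right)^{2}\right) \left(U{\left(15,-179 \right)} - 5996\right) = \left(19581 + \left(34 - 87\right)^{2}\right) \left(8 \cdot 15 - 5996\right) = \left(19581 + \left(-53\right)^{2}\right) \left(120 - 5996\right) = \left(19581 + 2809\right) \left(-5876\right) = 22390 \left(-5876\right) = -131563640$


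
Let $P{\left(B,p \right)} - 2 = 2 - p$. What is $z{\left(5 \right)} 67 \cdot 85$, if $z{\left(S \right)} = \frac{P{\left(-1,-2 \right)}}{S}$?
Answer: $6834$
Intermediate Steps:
$P{\left(B,p \right)} = 4 - p$ ($P{\left(B,p \right)} = 2 - \left(-2 + p\right) = 4 - p$)
$z{\left(S \right)} = \frac{6}{S}$ ($z{\left(S \right)} = \frac{4 - -2}{S} = \frac{4 + 2}{S} = \frac{6}{S}$)
$z{\left(5 \right)} 67 \cdot 85 = \frac{6}{5} \cdot 67 \cdot 85 = \frac{402}{5} \cdot 85 = 6834$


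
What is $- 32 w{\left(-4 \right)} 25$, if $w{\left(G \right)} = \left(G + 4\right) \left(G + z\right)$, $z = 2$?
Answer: $0$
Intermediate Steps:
$w{\left(G \right)} = \left(2 + G\right) \left(4 + G\right)$ ($w{\left(G \right)} = \left(G + 4\right) \left(G + 2\right) = \left(4 + G\right) \left(2 + G\right) = \left(2 + G\right) \left(4 + G\right)$)
$- 32 w{\left(-4 \right)} 25 = - 32 \left(8 + \left(-4\right)^{2} + 6 \left(-4\right)\right) 25 = - 32 \left(8 + 16 - 24\right) 25 = \left(-32\right) 0 \cdot 25 = 0 \cdot 25 = 0$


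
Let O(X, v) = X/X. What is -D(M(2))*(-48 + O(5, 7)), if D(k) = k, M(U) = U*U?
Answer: 188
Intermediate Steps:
O(X, v) = 1
M(U) = U²
-D(M(2))*(-48 + O(5, 7)) = -2²*(-48 + 1) = -4*(-47) = -1*(-188) = 188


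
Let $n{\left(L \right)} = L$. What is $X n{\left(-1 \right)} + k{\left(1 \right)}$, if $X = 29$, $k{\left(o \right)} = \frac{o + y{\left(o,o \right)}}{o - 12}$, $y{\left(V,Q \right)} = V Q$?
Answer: $- \frac{321}{11} \approx -29.182$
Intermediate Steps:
$y{\left(V,Q \right)} = Q V$
$k{\left(o \right)} = \frac{o + o^{2}}{-12 + o}$ ($k{\left(o \right)} = \frac{o + o o}{o - 12} = \frac{o + o^{2}}{-12 + o}$)
$X n{\left(-1 \right)} + k{\left(1 \right)} = 29 \left(-1\right) + 1 \frac{1}{-12 + 1} \left(1 + 1\right) = -29 + 1 \frac{1}{-11} \cdot 2 = -29 + 1 \left(- \frac{1}{11}\right) 2 = -29 - \frac{2}{11} = - \frac{321}{11}$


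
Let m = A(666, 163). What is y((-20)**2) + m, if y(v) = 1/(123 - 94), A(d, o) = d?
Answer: 19315/29 ≈ 666.03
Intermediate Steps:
y(v) = 1/29
m = 666
y((-20)**2) + m = 1/29 + 666 = 19315/29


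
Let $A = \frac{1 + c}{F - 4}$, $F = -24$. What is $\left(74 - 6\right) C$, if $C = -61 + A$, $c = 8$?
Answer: $- \frac{29189}{7} \approx -4169.9$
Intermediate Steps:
$A = - \frac{9}{28}$ ($A = \frac{1 + 8}{-24 - 4} = \frac{9}{-28} = 9 \left(- \frac{1}{28}\right) = - \frac{9}{28} \approx -0.32143$)
$C = - \frac{1717}{28}$ ($C = -61 - \frac{9}{28} = - \frac{1717}{28} \approx -61.321$)
$\left(74 - 6\right) C = \left(74 - 6\right) \left(- \frac{1717}{28}\right) = 68 \left(- \frac{1717}{28}\right) = - \frac{29189}{7}$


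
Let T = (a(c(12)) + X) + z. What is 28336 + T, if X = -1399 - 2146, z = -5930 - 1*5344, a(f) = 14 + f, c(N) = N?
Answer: 13543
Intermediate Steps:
z = -11274 (z = -5930 - 5344 = -11274)
X = -3545
T = -14793 (T = ((14 + 12) - 3545) - 11274 = (26 - 3545) - 11274 = -3519 - 11274 = -14793)
28336 + T = 28336 - 14793 = 13543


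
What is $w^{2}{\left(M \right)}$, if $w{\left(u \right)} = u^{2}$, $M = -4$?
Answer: $256$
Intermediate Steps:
$w^{2}{\left(M \right)} = \left(\left(-4\right)^{2}\right)^{2} = 16^{2} = 256$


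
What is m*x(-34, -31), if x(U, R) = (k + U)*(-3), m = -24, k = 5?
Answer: -2088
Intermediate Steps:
x(U, R) = -15 - 3*U (x(U, R) = (5 + U)*(-3) = -15 - 3*U)
m*x(-34, -31) = -24*(-15 - 3*(-34)) = -24*(-15 + 102) = -24*87 = -2088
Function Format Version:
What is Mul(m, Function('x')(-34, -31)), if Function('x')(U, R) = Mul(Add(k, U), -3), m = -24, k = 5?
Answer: -2088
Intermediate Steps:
Function('x')(U, R) = Add(-15, Mul(-3, U)) (Function('x')(U, R) = Mul(Add(5, U), -3) = Add(-15, Mul(-3, U)))
Mul(m, Function('x')(-34, -31)) = Mul(-24, Add(-15, Mul(-3, -34))) = Mul(-24, Add(-15, 102)) = Mul(-24, 87) = -2088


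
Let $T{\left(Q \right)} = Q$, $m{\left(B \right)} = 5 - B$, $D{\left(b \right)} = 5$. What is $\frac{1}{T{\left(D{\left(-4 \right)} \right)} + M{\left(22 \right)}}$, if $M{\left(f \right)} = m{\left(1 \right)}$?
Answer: $\frac{1}{9} \approx 0.11111$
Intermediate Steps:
$M{\left(f \right)} = 4$ ($M{\left(f \right)} = 5 - 1 = 4$)
$\frac{1}{T{\left(D{\left(-4 \right)} \right)} + M{\left(22 \right)}} = \frac{1}{5 + 4} = \frac{1}{9}$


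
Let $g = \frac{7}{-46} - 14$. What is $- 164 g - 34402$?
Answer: $- \frac{737864}{23} \approx -32081.0$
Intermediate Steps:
$g = - \frac{651}{46}$ ($g = 7 \left(- \frac{1}{46}\right) - 14 = - \frac{7}{46} - 14 = - \frac{651}{46} \approx -14.152$)
$- 164 g - 34402 = \left(-164\right) \left(- \frac{651}{46}\right) - 34402 = \frac{53382}{23} - 34402 = - \frac{737864}{23}$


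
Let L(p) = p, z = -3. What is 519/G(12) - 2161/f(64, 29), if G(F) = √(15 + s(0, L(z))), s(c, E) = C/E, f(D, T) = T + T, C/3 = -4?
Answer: -2161/58 + 519*√19/19 ≈ 81.808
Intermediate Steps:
C = -12 (C = 3*(-4) = -12)
f(D, T) = 2*T
s(c, E) = -12/E
G(F) = √19 (G(F) = √(15 - 12/(-3)) = √(15 - 12*(-⅓)) = √(15 + 4) = √19)
519/G(12) - 2161/f(64, 29) = 519/(√19) - 2161/(2*29) = 519*(√19/19) - 2161/58 = 519*√19/19 - 2161*1/58 = 519*√19/19 - 2161/58 = -2161/58 + 519*√19/19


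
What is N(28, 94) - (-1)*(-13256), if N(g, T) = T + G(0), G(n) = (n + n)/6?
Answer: -13162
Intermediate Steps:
G(n) = n/3 (G(n) = (2*n)*(⅙) = n/3)
N(g, T) = T (N(g, T) = T + (⅓)*0 = T + 0 = T)
N(28, 94) - (-1)*(-13256) = 94 - (-1)*(-13256) = 94 - 1*13256 = 94 - 13256 = -13162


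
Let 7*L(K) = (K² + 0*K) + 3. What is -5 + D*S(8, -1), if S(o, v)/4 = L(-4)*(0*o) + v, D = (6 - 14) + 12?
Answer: -21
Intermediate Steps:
L(K) = 3/7 + K²/7 (L(K) = ((K² + 0*K) + 3)/7 = ((K² + 0) + 3)/7 = (K² + 3)/7 = (3 + K²)/7 = 3/7 + K²/7)
D = 4 (D = -8 + 12 = 4)
S(o, v) = 4*v (S(o, v) = 4*((3/7 + (⅐)*(-4)²)*(0*o) + v) = 4*((3/7 + (⅐)*16)*0 + v) = 4*((3/7 + 16/7)*0 + v) = 4*((19/7)*0 + v) = 4*(0 + v) = 4*v)
-5 + D*S(8, -1) = -5 + 4*(4*(-1)) = -5 + 4*(-4) = -5 - 16 = -21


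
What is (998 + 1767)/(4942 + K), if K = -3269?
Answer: 395/239 ≈ 1.6527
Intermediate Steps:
(998 + 1767)/(4942 + K) = (998 + 1767)/(4942 - 3269) = 2765/1673 = 2765*(1/1673) = 395/239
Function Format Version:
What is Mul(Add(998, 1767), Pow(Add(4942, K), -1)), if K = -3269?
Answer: Rational(395, 239) ≈ 1.6527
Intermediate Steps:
Mul(Add(998, 1767), Pow(Add(4942, K), -1)) = Mul(Add(998, 1767), Pow(Add(4942, -3269), -1)) = Mul(2765, Pow(1673, -1)) = Mul(2765, Rational(1, 1673)) = Rational(395, 239)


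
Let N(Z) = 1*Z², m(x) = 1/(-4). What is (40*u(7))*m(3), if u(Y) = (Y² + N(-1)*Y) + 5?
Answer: -610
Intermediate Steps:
m(x) = -¼
N(Z) = Z²
u(Y) = 5 + Y + Y² (u(Y) = (Y² + (-1)²*Y) + 5 = (Y² + 1*Y) + 5 = (Y² + Y) + 5 = (Y + Y²) + 5 = 5 + Y + Y²)
(40*u(7))*m(3) = (40*(5 + 7 + 7²))*(-¼) = (40*(5 + 7 + 49))*(-¼) = (40*61)*(-¼) = 2440*(-¼) = -610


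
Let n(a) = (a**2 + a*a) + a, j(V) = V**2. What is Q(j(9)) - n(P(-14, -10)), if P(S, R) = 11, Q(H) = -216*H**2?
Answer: -1417429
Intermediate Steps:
n(a) = a + 2*a**2 (n(a) = (a**2 + a**2) + a = 2*a**2 + a = a + 2*a**2)
Q(j(9)) - n(P(-14, -10)) = -216*(9**2)**2 - 11*(1 + 2*11) = -216*81**2 - 11*(1 + 22) = -216*6561 - 11*23 = -1417176 - 1*253 = -1417176 - 253 = -1417429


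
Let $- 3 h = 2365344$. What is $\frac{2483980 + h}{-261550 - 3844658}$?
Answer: $- \frac{423883}{1026552} \approx -0.41292$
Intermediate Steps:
$h = -788448$ ($h = \left(- \frac{1}{3}\right) 2365344 = -788448$)
$\frac{2483980 + h}{-261550 - 3844658} = \frac{2483980 - 788448}{-261550 - 3844658} = \frac{1695532}{-4106208} = 1695532 \left(- \frac{1}{4106208}\right) = - \frac{423883}{1026552}$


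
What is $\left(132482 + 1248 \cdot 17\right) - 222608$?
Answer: $-68910$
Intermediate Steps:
$\left(132482 + 1248 \cdot 17\right) - 222608 = \left(132482 + 21216\right) - 222608 = 153698 - 222608 = -68910$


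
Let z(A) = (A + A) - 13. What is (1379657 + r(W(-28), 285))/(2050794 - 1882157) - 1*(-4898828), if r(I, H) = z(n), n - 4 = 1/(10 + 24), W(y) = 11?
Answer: 14044125630497/2866829 ≈ 4.8988e+6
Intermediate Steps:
n = 137/34 (n = 4 + 1/(10 + 24) = 4 + 1/34 = 137/34 ≈ 4.0294)
z(A) = -13 + 2*A (z(A) = 2*A - 13 = -13 + 2*A)
r(I, H) = -84/17 (r(I, H) = -13 + 2*(137/34) = -13 + 137/17 = -84/17)
(1379657 + r(W(-28), 285))/(2050794 - 1882157) - 1*(-4898828) = (1379657 - 84/17)/(2050794 - 1882157) - 1*(-4898828) = (23454085/17)/168637 + 4898828 = (23454085/17)*(1/168637) + 4898828 = 23454085/2866829 + 4898828 = 14044125630497/2866829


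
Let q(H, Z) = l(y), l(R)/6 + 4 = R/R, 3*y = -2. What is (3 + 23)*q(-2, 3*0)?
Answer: -468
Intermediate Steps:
y = -⅔ (y = (⅓)*(-2) = -⅔ ≈ -0.66667)
l(R) = -18 (l(R) = -24 + 6*(R/R) = -24 + 6*1 = -24 + 6 = -18)
q(H, Z) = -18
(3 + 23)*q(-2, 3*0) = (3 + 23)*(-18) = 26*(-18) = -468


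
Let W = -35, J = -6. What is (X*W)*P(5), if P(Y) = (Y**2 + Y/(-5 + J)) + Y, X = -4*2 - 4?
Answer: 136500/11 ≈ 12409.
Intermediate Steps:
X = -12 (X = -8 - 4 = -12)
P(Y) = Y**2 + 10*Y/11 (P(Y) = (Y**2 + Y/(-5 - 6)) + Y = (Y**2 + Y/(-11)) + Y = (Y**2 - Y/11) + Y = Y**2 + 10*Y/11)
(X*W)*P(5) = (-12*(-35))*((1/11)*5*(10 + 11*5)) = 420*((1/11)*5*(10 + 55)) = 420*((1/11)*5*65) = 420*(325/11) = 136500/11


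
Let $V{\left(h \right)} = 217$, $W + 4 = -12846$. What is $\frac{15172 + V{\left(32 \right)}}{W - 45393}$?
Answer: $- \frac{15389}{58243} \approx -0.26422$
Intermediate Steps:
$W = -12850$ ($W = -4 - 12846 = -12850$)
$\frac{15172 + V{\left(32 \right)}}{W - 45393} = \frac{15172 + 217}{-12850 - 45393} = \frac{15389}{-58243} = 15389 \left(- \frac{1}{58243}\right) = - \frac{15389}{58243}$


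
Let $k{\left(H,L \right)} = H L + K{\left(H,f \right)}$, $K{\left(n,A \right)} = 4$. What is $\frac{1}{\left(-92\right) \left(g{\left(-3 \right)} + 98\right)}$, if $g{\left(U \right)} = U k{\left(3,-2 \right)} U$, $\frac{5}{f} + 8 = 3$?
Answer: $- \frac{1}{7360} \approx -0.00013587$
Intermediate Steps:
$f = -1$ ($f = \frac{5}{-8 + 3} = \frac{5}{-5} = 5 \left(- \frac{1}{5}\right) = -1$)
$k{\left(H,L \right)} = 4 + H L$ ($k{\left(H,L \right)} = H L + 4 = 4 + H L$)
$g{\left(U \right)} = - 2 U^{2}$ ($g{\left(U \right)} = U \left(4 + 3 \left(-2\right)\right) U = U \left(4 - 6\right) U = U \left(-2\right) U = - 2 U U = - 2 U^{2}$)
$\frac{1}{\left(-92\right) \left(g{\left(-3 \right)} + 98\right)} = \frac{1}{\left(-92\right) \left(- 2 \left(-3\right)^{2} + 98\right)} = \frac{1}{\left(-92\right) \left(\left(-2\right) 9 + 98\right)} = \frac{1}{\left(-92\right) \left(-18 + 98\right)} = \frac{1}{\left(-92\right) 80} = \frac{1}{-7360} = - \frac{1}{7360}$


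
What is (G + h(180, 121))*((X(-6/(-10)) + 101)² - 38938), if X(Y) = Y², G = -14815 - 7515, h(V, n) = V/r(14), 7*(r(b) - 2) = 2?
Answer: 159453294147/250 ≈ 6.3781e+8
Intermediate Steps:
r(b) = 16/7 (r(b) = 2 + (⅐)*2 = 2 + 2/7 = 16/7)
h(V, n) = 7*V/16 (h(V, n) = V/(16/7) = V*(7/16) = 7*V/16)
G = -22330
(G + h(180, 121))*((X(-6/(-10)) + 101)² - 38938) = (-22330 + (7/16)*180)*(((-6/(-10))² + 101)² - 38938) = (-22330 + 315/4)*(((-6*(-⅒))² + 101)² - 38938) = -89005*(((⅗)² + 101)² - 38938)/4 = -89005*((9/25 + 101)² - 38938)/4 = -89005*((2534/25)² - 38938)/4 = -89005*(6421156/625 - 38938)/4 = -89005/4*(-17915094/625) = 159453294147/250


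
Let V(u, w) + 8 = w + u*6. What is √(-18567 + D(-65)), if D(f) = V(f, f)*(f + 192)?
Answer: 2*I*√19342 ≈ 278.15*I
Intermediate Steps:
V(u, w) = -8 + w + 6*u (V(u, w) = -8 + (w + u*6) = -8 + (w + 6*u) = -8 + w + 6*u)
D(f) = (-8 + 7*f)*(192 + f) (D(f) = (-8 + f + 6*f)*(f + 192) = (-8 + 7*f)*(192 + f))
√(-18567 + D(-65)) = √(-18567 + (-8 + 7*(-65))*(192 - 65)) = √(-18567 + (-8 - 455)*127) = √(-18567 - 463*127) = √(-18567 - 58801) = √(-77368) = 2*I*√19342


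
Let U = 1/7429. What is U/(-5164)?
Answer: -1/38363356 ≈ -2.6067e-8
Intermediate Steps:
U = 1/7429 ≈ 0.00013461
U/(-5164) = (1/7429)/(-5164) = (1/7429)*(-1/5164) = -1/38363356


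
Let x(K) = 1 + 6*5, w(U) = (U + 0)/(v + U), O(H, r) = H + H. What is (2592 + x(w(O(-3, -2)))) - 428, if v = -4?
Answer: 2195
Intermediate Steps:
O(H, r) = 2*H
w(U) = U/(-4 + U) (w(U) = (U + 0)/(-4 + U) = U/(-4 + U))
x(K) = 31 (x(K) = 1 + 30 = 31)
(2592 + x(w(O(-3, -2)))) - 428 = (2592 + 31) - 428 = 2623 - 428 = 2195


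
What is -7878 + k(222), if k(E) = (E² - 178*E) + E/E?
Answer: 1891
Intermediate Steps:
k(E) = 1 + E² - 178*E (k(E) = (E² - 178*E) + 1 = 1 + E² - 178*E)
-7878 + k(222) = -7878 + (1 + 222² - 178*222) = -7878 + (1 + 49284 - 39516) = -7878 + 9769 = 1891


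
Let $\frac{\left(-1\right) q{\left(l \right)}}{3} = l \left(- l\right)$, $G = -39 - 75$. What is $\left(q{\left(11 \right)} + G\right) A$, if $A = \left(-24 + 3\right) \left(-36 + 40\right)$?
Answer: $-20916$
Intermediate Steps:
$G = -114$ ($G = -39 - 75 = -114$)
$A = -84$ ($A = \left(-21\right) 4 = -84$)
$q{\left(l \right)} = 3 l^{2}$ ($q{\left(l \right)} = - 3 l \left(- l\right) = - 3 \left(- l^{2}\right) = 3 l^{2}$)
$\left(q{\left(11 \right)} + G\right) A = \left(3 \cdot 11^{2} - 114\right) \left(-84\right) = \left(3 \cdot 121 - 114\right) \left(-84\right) = \left(363 - 114\right) \left(-84\right) = 249 \left(-84\right) = -20916$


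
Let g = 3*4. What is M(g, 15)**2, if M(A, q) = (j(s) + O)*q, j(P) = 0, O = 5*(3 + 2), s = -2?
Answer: 140625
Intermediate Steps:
O = 25 (O = 5*5 = 25)
g = 12
M(A, q) = 25*q (M(A, q) = (0 + 25)*q = 25*q)
M(g, 15)**2 = (25*15)**2 = 375**2 = 140625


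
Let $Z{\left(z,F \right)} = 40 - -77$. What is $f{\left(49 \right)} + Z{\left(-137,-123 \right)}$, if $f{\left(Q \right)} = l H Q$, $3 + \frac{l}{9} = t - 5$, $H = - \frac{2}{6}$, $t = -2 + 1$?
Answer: $1440$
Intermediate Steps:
$t = -1$
$H = - \frac{1}{3}$ ($H = \left(-2\right) \frac{1}{6} = - \frac{1}{3} \approx -0.33333$)
$Z{\left(z,F \right)} = 117$ ($Z{\left(z,F \right)} = 40 + 77 = 117$)
$l = -81$ ($l = -27 + 9 \left(-1 - 5\right) = -27 + 9 \left(-6\right) = -27 - 54 = -81$)
$f{\left(Q \right)} = 27 Q$ ($f{\left(Q \right)} = \left(-81\right) \left(- \frac{1}{3}\right) Q = 27 Q$)
$f{\left(49 \right)} + Z{\left(-137,-123 \right)} = 27 \cdot 49 + 117 = 1323 + 117 = 1440$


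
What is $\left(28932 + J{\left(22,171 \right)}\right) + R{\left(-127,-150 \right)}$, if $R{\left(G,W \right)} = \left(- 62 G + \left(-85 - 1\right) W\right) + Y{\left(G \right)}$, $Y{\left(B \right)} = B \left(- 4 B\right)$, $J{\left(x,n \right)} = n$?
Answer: $-14639$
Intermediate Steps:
$Y{\left(B \right)} = - 4 B^{2}$
$R{\left(G,W \right)} = - 86 W - 62 G - 4 G^{2}$ ($R{\left(G,W \right)} = \left(- 62 G + \left(-85 - 1\right) W\right) - 4 G^{2} = \left(- 62 G - 86 W\right) - 4 G^{2} = \left(- 86 W - 62 G\right) - 4 G^{2} = - 86 W - 62 G - 4 G^{2}$)
$\left(28932 + J{\left(22,171 \right)}\right) + R{\left(-127,-150 \right)} = \left(28932 + 171\right) - \left(-20774 + 64516\right) = 29103 + \left(12900 + 7874 - 64516\right) = 29103 - 43742 = -14639$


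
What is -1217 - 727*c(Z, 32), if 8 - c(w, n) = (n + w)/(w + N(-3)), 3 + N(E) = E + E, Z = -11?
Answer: -155927/20 ≈ -7796.4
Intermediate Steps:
N(E) = -3 + 2*E (N(E) = -3 + (E + E) = -3 + 2*E)
c(w, n) = 8 - (n + w)/(-9 + w) (c(w, n) = 8 - (n + w)/(w + (-3 + 2*(-3))) = 8 - (n + w)/(w + (-3 - 6)) = 8 - (n + w)/(w - 9) = 8 - (n + w)/(-9 + w))
-1217 - 727*c(Z, 32) = -1217 - 727*(-72 - 1*32 + 7*(-11))/(-9 - 11) = -1217 - 727*(-72 - 32 - 77)/(-20) = -1217 - (-727)*(-181)/20 = -1217 - 727*181/20 = -1217 - 131587/20 = -155927/20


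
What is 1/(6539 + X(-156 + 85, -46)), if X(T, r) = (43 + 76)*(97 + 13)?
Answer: 1/19629 ≈ 5.0945e-5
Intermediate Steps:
X(T, r) = 13090 (X(T, r) = 119*110 = 13090)
1/(6539 + X(-156 + 85, -46)) = 1/(6539 + 13090) = 1/19629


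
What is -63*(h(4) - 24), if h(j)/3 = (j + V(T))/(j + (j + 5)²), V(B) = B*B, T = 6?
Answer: 24192/17 ≈ 1423.1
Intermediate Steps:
V(B) = B²
h(j) = 3*(36 + j)/(j + (5 + j)²) (h(j) = 3*((j + 6²)/(j + (j + 5)²)) = 3*((j + 36)/(j + (5 + j)²)) = 3*((36 + j)/(j + (5 + j)²)) = 3*(36 + j)/(j + (5 + j)²))
-63*(h(4) - 24) = -63*(3*(36 + 4)/(4 + (5 + 4)²) - 24) = -63*(3*40/(4 + 9²) - 24) = -63*(3*40/(4 + 81) - 24) = -63*(3*40/85 - 24) = -63*(3*(1/85)*40 - 24) = -63*(24/17 - 24) = -63*(-384/17) = 24192/17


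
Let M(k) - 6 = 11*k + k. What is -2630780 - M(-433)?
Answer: -2625590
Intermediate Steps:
M(k) = 6 + 12*k (M(k) = 6 + (11*k + k) = 6 + 12*k)
-2630780 - M(-433) = -2630780 - (6 + 12*(-433)) = -2630780 - (6 - 5196) = -2630780 - 1*(-5190) = -2630780 + 5190 = -2625590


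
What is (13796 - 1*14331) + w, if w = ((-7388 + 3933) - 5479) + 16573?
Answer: 7104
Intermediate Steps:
w = 7639 (w = (-3455 - 5479) + 16573 = -8934 + 16573 = 7639)
(13796 - 1*14331) + w = (13796 - 1*14331) + 7639 = (13796 - 14331) + 7639 = -535 + 7639 = 7104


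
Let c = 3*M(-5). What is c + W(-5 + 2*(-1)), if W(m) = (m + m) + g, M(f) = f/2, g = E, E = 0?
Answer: -43/2 ≈ -21.500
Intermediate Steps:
g = 0
M(f) = f/2 (M(f) = f*(½) = f/2)
W(m) = 2*m (W(m) = (m + m) + 0 = 2*m + 0 = 2*m)
c = -15/2 (c = 3*((½)*(-5)) = 3*(-5/2) = -15/2 ≈ -7.5000)
c + W(-5 + 2*(-1)) = -15/2 + 2*(-5 + 2*(-1)) = -15/2 + 2*(-5 - 2) = -15/2 + 2*(-7) = -15/2 - 14 = -43/2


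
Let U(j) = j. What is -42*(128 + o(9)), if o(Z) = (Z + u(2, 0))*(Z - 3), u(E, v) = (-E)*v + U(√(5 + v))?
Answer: -7644 - 252*√5 ≈ -8207.5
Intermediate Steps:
u(E, v) = √(5 + v) - E*v (u(E, v) = (-E)*v + √(5 + v) = -E*v + √(5 + v) = √(5 + v) - E*v)
o(Z) = (-3 + Z)*(Z + √5) (o(Z) = (Z + (√(5 + 0) - 1*2*0))*(Z - 3) = (Z + (√5 + 0))*(-3 + Z) = (Z + √5)*(-3 + Z) = (-3 + Z)*(Z + √5))
-42*(128 + o(9)) = -42*(128 + (9² - 3*9 - 3*√5 + 9*√5)) = -42*(128 + (81 - 27 - 3*√5 + 9*√5)) = -42*(128 + (54 + 6*√5)) = -42*(182 + 6*√5) = -7644 - 252*√5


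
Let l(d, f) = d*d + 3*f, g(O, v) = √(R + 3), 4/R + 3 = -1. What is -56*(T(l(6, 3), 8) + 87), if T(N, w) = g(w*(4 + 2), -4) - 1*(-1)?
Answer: -4928 - 56*√2 ≈ -5007.2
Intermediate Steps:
R = -1 (R = 4/(-3 - 1) = 4/(-4) = 4*(-¼) = -1)
g(O, v) = √2 (g(O, v) = √(-1 + 3) = √2)
l(d, f) = d² + 3*f
T(N, w) = 1 + √2 (T(N, w) = √2 - 1*(-1) = √2 + 1 = 1 + √2)
-56*(T(l(6, 3), 8) + 87) = -56*((1 + √2) + 87) = -56*(88 + √2) = -4928 - 56*√2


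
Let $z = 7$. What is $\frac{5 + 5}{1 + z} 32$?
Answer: $40$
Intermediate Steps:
$\frac{5 + 5}{1 + z} 32 = \frac{5 + 5}{1 + 7} \cdot 32 = \frac{10}{8} \cdot 32 = 10 \cdot \frac{1}{8} \cdot 32 = \frac{5}{4} \cdot 32 = 40$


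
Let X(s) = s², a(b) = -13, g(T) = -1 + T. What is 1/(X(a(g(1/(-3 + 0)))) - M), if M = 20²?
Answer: -1/231 ≈ -0.0043290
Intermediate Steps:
M = 400
1/(X(a(g(1/(-3 + 0)))) - M) = 1/((-13)² - 1*400) = 1/(169 - 400) = 1/(-231) = -1/231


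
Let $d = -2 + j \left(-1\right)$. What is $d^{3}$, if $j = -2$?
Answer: $0$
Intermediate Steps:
$d = 0$ ($d = -2 - -2 = -2 + 2 = 0$)
$d^{3} = 0^{3} = 0$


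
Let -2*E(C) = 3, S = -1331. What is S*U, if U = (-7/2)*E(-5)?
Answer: -27951/4 ≈ -6987.8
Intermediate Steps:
E(C) = -3/2 (E(C) = -1/2*3 = -3/2)
U = 21/4 (U = -7/2*(-3/2) = 21/4 ≈ 5.2500)
S*U = -1331*21/4 = -27951/4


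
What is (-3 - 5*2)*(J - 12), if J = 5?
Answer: 91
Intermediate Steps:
(-3 - 5*2)*(J - 12) = (-3 - 5*2)*(5 - 12) = (-3 - 10)*(-7) = -13*(-7) = 91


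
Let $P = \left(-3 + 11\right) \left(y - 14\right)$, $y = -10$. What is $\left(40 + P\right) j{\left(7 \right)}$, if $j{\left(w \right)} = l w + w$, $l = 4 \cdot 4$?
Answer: $-18088$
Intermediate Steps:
$l = 16$
$j{\left(w \right)} = 17 w$ ($j{\left(w \right)} = 16 w + w = 17 w$)
$P = -192$ ($P = \left(-3 + 11\right) \left(-10 - 14\right) = 8 \left(-24\right) = -192$)
$\left(40 + P\right) j{\left(7 \right)} = \left(40 - 192\right) 17 \cdot 7 = \left(-152\right) 119 = -18088$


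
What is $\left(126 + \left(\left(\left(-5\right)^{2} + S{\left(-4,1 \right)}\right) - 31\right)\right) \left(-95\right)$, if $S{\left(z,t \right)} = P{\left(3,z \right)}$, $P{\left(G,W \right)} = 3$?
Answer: $-11685$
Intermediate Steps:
$S{\left(z,t \right)} = 3$
$\left(126 + \left(\left(\left(-5\right)^{2} + S{\left(-4,1 \right)}\right) - 31\right)\right) \left(-95\right) = \left(126 - \left(28 - 25\right)\right) \left(-95\right) = \left(126 + \left(\left(25 + 3\right) - 31\right)\right) \left(-95\right) = \left(126 + \left(28 - 31\right)\right) \left(-95\right) = \left(126 - 3\right) \left(-95\right) = 123 \left(-95\right) = -11685$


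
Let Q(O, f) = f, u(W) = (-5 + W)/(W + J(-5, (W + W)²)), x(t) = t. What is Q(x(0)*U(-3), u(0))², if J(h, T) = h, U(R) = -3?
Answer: 1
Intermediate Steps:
u(W) = 1 (u(W) = (-5 + W)/(W - 5) = (-5 + W)/(-5 + W) = 1)
Q(x(0)*U(-3), u(0))² = 1² = 1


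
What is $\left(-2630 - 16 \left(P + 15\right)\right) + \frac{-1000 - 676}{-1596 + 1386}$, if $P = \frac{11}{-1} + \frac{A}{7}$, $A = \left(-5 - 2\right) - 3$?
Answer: $- \frac{279632}{105} \approx -2663.2$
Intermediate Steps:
$A = -10$ ($A = -7 - 3 = -10$)
$P = - \frac{87}{7}$ ($P = \frac{11}{-1} - \frac{10}{7} = 11 \left(-1\right) - \frac{10}{7} = -11 - \frac{10}{7} = - \frac{87}{7} \approx -12.429$)
$\left(-2630 - 16 \left(P + 15\right)\right) + \frac{-1000 - 676}{-1596 + 1386} = \left(-2630 - 16 \left(- \frac{87}{7} + 15\right)\right) + \frac{-1000 - 676}{-1596 + 1386} = \left(-2630 - \frac{288}{7}\right) - \frac{1676}{-210} = \left(-2630 - \frac{288}{7}\right) - - \frac{838}{105} = - \frac{18698}{7} + \frac{838}{105} = - \frac{279632}{105}$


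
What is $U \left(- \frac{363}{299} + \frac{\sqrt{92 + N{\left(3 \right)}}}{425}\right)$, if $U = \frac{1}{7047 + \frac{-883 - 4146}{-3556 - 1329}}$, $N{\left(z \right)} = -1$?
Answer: $- \frac{1773255}{10294457576} + \frac{977 \sqrt{91}}{2926518040} \approx -0.00016907$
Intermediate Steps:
$U = \frac{4885}{34429624}$ ($U = \frac{1}{7047 + \frac{-883 - 4146}{-4885}} = \frac{1}{7047 - - \frac{5029}{4885}} = \frac{1}{7047 + \frac{5029}{4885}} = \frac{1}{\frac{34429624}{4885}} = \frac{4885}{34429624} \approx 0.00014188$)
$U \left(- \frac{363}{299} + \frac{\sqrt{92 + N{\left(3 \right)}}}{425}\right) = \frac{4885 \left(- \frac{363}{299} + \frac{\sqrt{92 - 1}}{425}\right)}{34429624} = \frac{4885 \left(\left(-363\right) \frac{1}{299} + \sqrt{91} \cdot \frac{1}{425}\right)}{34429624} = \frac{4885 \left(- \frac{363}{299} + \frac{\sqrt{91}}{425}\right)}{34429624} = - \frac{1773255}{10294457576} + \frac{977 \sqrt{91}}{2926518040}$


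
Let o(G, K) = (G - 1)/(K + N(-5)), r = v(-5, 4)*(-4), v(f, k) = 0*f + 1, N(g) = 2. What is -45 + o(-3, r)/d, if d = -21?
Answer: -947/21 ≈ -45.095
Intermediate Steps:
v(f, k) = 1 (v(f, k) = 0 + 1 = 1)
r = -4 (r = 1*(-4) = -4)
o(G, K) = (-1 + G)/(2 + K) (o(G, K) = (G - 1)/(K + 2) = (-1 + G)/(2 + K))
-45 + o(-3, r)/d = -45 + ((-1 - 3)/(2 - 4))/(-21) = -45 - (-4)/(21*(-2)) = -45 - (-1)*(-4)/42 = -45 - 1/21*2 = -45 - 2/21 = -947/21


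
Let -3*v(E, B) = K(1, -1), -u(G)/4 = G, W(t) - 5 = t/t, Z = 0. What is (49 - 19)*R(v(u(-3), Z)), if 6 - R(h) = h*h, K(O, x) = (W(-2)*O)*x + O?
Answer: 290/3 ≈ 96.667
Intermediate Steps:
W(t) = 6 (W(t) = 5 + t/t = 5 + 1 = 6)
u(G) = -4*G
K(O, x) = O + 6*O*x (K(O, x) = (6*O)*x + O = 6*O*x + O = O + 6*O*x)
v(E, B) = 5/3 (v(E, B) = -(1 + 6*(-1))/3 = -(1 - 6)/3 = -(-5)/3 = -⅓*(-5) = 5/3)
R(h) = 6 - h² (R(h) = 6 - h*h = 6 - h²)
(49 - 19)*R(v(u(-3), Z)) = (49 - 19)*(6 - (5/3)²) = 30*(6 - 1*25/9) = 30*(6 - 25/9) = 30*(29/9) = 290/3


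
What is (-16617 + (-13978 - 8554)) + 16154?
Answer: -22995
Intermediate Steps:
(-16617 + (-13978 - 8554)) + 16154 = (-16617 - 22532) + 16154 = -39149 + 16154 = -22995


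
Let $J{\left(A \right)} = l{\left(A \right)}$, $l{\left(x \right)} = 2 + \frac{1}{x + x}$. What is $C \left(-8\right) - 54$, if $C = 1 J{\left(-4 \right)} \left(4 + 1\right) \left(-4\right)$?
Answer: $246$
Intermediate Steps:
$l{\left(x \right)} = 2 + \frac{1}{2 x}$
$J{\left(A \right)} = 2 + \frac{1}{2 A}$
$C = - \frac{75}{2}$ ($C = 1 \left(2 + \frac{1}{2 \left(-4\right)}\right) \left(4 + 1\right) \left(-4\right) = 1 \left(2 + \frac{1}{2} \left(- \frac{1}{4}\right)\right) 5 \left(-4\right) = 1 \left(2 - \frac{1}{8}\right) \left(-20\right) = 1 \cdot \frac{15}{8} \left(-20\right) = \frac{15}{8} \left(-20\right) = - \frac{75}{2} \approx -37.5$)
$C \left(-8\right) - 54 = \left(- \frac{75}{2}\right) \left(-8\right) - 54 = 300 - 54 = 246$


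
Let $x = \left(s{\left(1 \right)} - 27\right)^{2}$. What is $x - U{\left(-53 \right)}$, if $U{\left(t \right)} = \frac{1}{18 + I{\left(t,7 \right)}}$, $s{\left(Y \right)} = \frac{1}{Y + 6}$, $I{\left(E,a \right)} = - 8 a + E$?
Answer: $\frac{459479}{637} \approx 721.32$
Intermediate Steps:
$I{\left(E,a \right)} = E - 8 a$
$s{\left(Y \right)} = \frac{1}{6 + Y}$
$U{\left(t \right)} = \frac{1}{-38 + t}$ ($U{\left(t \right)} = \frac{1}{18 + \left(t - 56\right)} = \frac{1}{18 + \left(-56 + t\right)} = \frac{1}{-38 + t}$)
$x = \frac{35344}{49}$ ($x = \left(\frac{1}{6 + 1} - 27\right)^{2} = \left(\frac{1}{7} - 27\right)^{2} = \left(- \frac{188}{7}\right)^{2} = \frac{35344}{49} \approx 721.31$)
$x - U{\left(-53 \right)} = \frac{35344}{49} - \frac{1}{-38 - 53} = \frac{35344}{49} - \frac{1}{-91} = \frac{35344}{49} - - \frac{1}{91} = \frac{35344}{49} + \frac{1}{91} = \frac{459479}{637}$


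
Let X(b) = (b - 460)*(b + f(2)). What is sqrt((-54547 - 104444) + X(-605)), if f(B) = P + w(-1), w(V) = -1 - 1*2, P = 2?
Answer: sqrt(486399) ≈ 697.42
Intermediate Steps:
w(V) = -3 (w(V) = -1 - 2 = -3)
f(B) = -1 (f(B) = 2 - 3 = -1)
X(b) = (-1 + b)*(-460 + b) (X(b) = (b - 460)*(b - 1) = (-460 + b)*(-1 + b) = (-1 + b)*(-460 + b))
sqrt((-54547 - 104444) + X(-605)) = sqrt((-54547 - 104444) + (460 + (-605)**2 - 461*(-605))) = sqrt(-158991 + (460 + 366025 + 278905)) = sqrt(-158991 + 645390) = sqrt(486399)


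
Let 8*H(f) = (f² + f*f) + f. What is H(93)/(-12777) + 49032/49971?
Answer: 460312139/567537304 ≈ 0.81107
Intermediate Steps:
H(f) = f²/4 + f/8 (H(f) = ((f² + f*f) + f)/8 = ((f² + f²) + f)/8 = (2*f² + f)/8 = (f + 2*f²)/8 = f²/4 + f/8)
H(93)/(-12777) + 49032/49971 = ((⅛)*93*(1 + 2*93))/(-12777) + 49032/49971 = ((⅛)*93*(1 + 186))*(-1/12777) + 49032*(1/49971) = ((⅛)*93*187)*(-1/12777) + 16344/16657 = (17391/8)*(-1/12777) + 16344/16657 = -5797/34072 + 16344/16657 = 460312139/567537304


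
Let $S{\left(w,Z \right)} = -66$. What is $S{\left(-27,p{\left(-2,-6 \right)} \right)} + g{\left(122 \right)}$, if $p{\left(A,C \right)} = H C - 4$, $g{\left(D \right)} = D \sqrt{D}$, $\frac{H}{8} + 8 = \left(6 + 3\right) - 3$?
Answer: $-66 + 122 \sqrt{122} \approx 1281.5$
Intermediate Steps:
$H = -16$ ($H = -64 + 8 \left(\left(6 + 3\right) - 3\right) = -64 + 8 \left(9 - 3\right) = -64 + 8 \cdot 6 = -64 + 48 = -16$)
$g{\left(D \right)} = D^{\frac{3}{2}}$
$p{\left(A,C \right)} = -4 - 16 C$ ($p{\left(A,C \right)} = - 16 C - 4 = -4 - 16 C$)
$S{\left(-27,p{\left(-2,-6 \right)} \right)} + g{\left(122 \right)} = -66 + 122^{\frac{3}{2}} = -66 + 122 \sqrt{122}$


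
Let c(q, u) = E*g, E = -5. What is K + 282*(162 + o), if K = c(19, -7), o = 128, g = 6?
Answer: 81750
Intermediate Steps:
c(q, u) = -30 (c(q, u) = -5*6 = -30)
K = -30
K + 282*(162 + o) = -30 + 282*(162 + 128) = -30 + 282*290 = -30 + 81780 = 81750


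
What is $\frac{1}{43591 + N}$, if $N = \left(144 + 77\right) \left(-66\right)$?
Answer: $\frac{1}{29005} \approx 3.4477 \cdot 10^{-5}$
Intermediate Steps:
$N = -14586$ ($N = 221 \left(-66\right) = -14586$)
$\frac{1}{43591 + N} = \frac{1}{43591 - 14586} = \frac{1}{29005}$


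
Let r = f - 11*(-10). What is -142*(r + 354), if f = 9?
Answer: -67166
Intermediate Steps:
r = 119 (r = 9 - 11*(-10) = 9 + 110 = 119)
-142*(r + 354) = -142*(119 + 354) = -142*473 = -67166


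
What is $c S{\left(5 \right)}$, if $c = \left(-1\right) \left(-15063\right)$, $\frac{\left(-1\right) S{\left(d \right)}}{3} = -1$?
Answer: $45189$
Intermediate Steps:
$S{\left(d \right)} = 3$ ($S{\left(d \right)} = \left(-3\right) \left(-1\right) = 3$)
$c = 15063$
$c S{\left(5 \right)} = 15063 \cdot 3 = 45189$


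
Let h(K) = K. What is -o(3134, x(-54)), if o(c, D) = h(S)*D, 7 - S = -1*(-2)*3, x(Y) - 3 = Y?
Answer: 51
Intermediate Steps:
x(Y) = 3 + Y
S = 1 (S = 7 - (-1*(-2))*3 = 7 - 2*3 = 7 - 1*6 = 7 - 6 = 1)
o(c, D) = D (o(c, D) = 1*D = D)
-o(3134, x(-54)) = -(3 - 54) = -1*(-51) = 51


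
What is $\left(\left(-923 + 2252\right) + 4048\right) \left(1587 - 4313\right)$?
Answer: $-14657702$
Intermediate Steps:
$\left(\left(-923 + 2252\right) + 4048\right) \left(1587 - 4313\right) = \left(1329 + 4048\right) \left(-2726\right) = 5377 \left(-2726\right) = -14657702$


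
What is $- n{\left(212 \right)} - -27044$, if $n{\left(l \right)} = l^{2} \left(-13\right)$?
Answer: $611316$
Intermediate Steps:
$n{\left(l \right)} = - 13 l^{2}$
$- n{\left(212 \right)} - -27044 = - \left(-13\right) 212^{2} - -27044 = - \left(-13\right) 44944 + 27044 = \left(-1\right) \left(-584272\right) + 27044 = 584272 + 27044 = 611316$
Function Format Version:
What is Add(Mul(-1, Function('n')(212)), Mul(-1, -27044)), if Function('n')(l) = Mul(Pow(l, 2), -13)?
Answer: 611316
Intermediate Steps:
Function('n')(l) = Mul(-13, Pow(l, 2))
Add(Mul(-1, Function('n')(212)), Mul(-1, -27044)) = Add(Mul(-1, Mul(-13, Pow(212, 2))), Mul(-1, -27044)) = Add(Mul(-1, Mul(-13, 44944)), 27044) = Add(Mul(-1, -584272), 27044) = Add(584272, 27044) = 611316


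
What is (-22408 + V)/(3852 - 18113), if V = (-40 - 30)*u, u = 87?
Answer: 28498/14261 ≈ 1.9983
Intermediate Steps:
V = -6090 (V = (-40 - 30)*87 = -70*87 = -6090)
(-22408 + V)/(3852 - 18113) = (-22408 - 6090)/(3852 - 18113) = -28498/(-14261) = -28498*(-1/14261) = 28498/14261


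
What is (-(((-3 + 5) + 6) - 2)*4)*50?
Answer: -1200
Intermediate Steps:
(-(((-3 + 5) + 6) - 2)*4)*50 = (-((2 + 6) - 2)*4)*50 = (-(8 - 2)*4)*50 = (-1*6*4)*50 = -6*4*50 = -24*50 = -1200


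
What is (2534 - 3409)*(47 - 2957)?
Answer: 2546250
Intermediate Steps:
(2534 - 3409)*(47 - 2957) = -875*(-2910) = 2546250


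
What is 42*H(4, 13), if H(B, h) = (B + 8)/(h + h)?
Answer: 252/13 ≈ 19.385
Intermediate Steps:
H(B, h) = (8 + B)/(2*h) (H(B, h) = (8 + B)/((2*h)) = (8 + B)*(1/(2*h)) = (8 + B)/(2*h))
42*H(4, 13) = 42*((½)*(8 + 4)/13) = 42*((½)*(1/13)*12) = 42*(6/13) = 252/13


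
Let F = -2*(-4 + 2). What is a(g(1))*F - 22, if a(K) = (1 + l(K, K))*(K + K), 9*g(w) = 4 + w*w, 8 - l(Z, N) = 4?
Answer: 2/9 ≈ 0.22222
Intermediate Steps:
l(Z, N) = 4 (l(Z, N) = 8 - 1*4 = 8 - 4 = 4)
g(w) = 4/9 + w²/9 (g(w) = (4 + w*w)/9 = (4 + w²)/9 = 4/9 + w²/9)
a(K) = 10*K (a(K) = (1 + 4)*(K + K) = 5*(2*K) = 10*K)
F = 4 (F = -2*(-2) = 4)
a(g(1))*F - 22 = (10*(4/9 + (⅑)*1²))*4 - 22 = (10*(4/9 + (⅑)*1))*4 - 22 = (10*(4/9 + ⅑))*4 - 22 = (10*(5/9))*4 - 22 = (50/9)*4 - 22 = 200/9 - 22 = 2/9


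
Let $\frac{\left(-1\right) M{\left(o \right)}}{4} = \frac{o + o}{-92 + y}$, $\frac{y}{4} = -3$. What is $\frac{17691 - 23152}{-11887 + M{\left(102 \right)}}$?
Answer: $\frac{70993}{154429} \approx 0.45971$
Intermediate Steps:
$y = -12$ ($y = 4 \left(-3\right) = -12$)
$M{\left(o \right)} = \frac{o}{13}$ ($M{\left(o \right)} = - 4 \frac{o + o}{-92 - 12} = - 4 \frac{2 o}{-104} = - 4 \cdot 2 o \left(- \frac{1}{104}\right) = - 4 \left(- \frac{o}{52}\right) = \frac{o}{13}$)
$\frac{17691 - 23152}{-11887 + M{\left(102 \right)}} = \frac{17691 - 23152}{-11887 + \frac{1}{13} \cdot 102} = - \frac{5461}{-11887 + \frac{102}{13}} = - \frac{5461}{- \frac{154429}{13}} = \left(-5461\right) \left(- \frac{13}{154429}\right) = \frac{70993}{154429}$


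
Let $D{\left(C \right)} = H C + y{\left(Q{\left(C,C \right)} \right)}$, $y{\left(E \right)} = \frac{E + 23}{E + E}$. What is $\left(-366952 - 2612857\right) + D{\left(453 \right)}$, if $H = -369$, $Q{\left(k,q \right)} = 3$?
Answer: $- \frac{9440885}{3} \approx -3.147 \cdot 10^{6}$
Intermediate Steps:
$y{\left(E \right)} = \frac{23 + E}{2 E}$
$D{\left(C \right)} = \frac{13}{3} - 369 C$ ($D{\left(C \right)} = - 369 C + \frac{23 + 3}{2 \cdot 3} = - 369 C + \frac{1}{2} \cdot \frac{1}{3} \cdot 26 = - 369 C + \frac{13}{3} = \frac{13}{3} - 369 C$)
$\left(-366952 - 2612857\right) + D{\left(453 \right)} = \left(-366952 - 2612857\right) + \left(\frac{13}{3} - 167157\right) = -2979809 + \left(\frac{13}{3} - 167157\right) = -2979809 - \frac{501458}{3} = - \frac{9440885}{3}$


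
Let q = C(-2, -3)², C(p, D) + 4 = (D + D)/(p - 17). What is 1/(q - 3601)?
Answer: -361/1295061 ≈ -0.00027875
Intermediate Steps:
C(p, D) = -4 + 2*D/(-17 + p) (C(p, D) = -4 + (D + D)/(p - 17) = -4 + (2*D)/(-17 + p) = -4 + 2*D/(-17 + p))
q = 4900/361 (q = (2*(34 - 3 - 2*(-2))/(-17 - 2))² = (2*(34 - 3 + 4)/(-19))² = (2*(-1/19)*35)² = (-70/19)² = 4900/361 ≈ 13.573)
1/(q - 3601) = 1/(4900/361 - 3601) = 1/(-1295061/361) = -361/1295061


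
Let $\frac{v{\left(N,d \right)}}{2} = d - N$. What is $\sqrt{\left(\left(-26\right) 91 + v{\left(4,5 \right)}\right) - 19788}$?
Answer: $2 i \sqrt{5538} \approx 148.84 i$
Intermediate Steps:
$v{\left(N,d \right)} = - 2 N + 2 d$ ($v{\left(N,d \right)} = 2 \left(d - N\right) = - 2 N + 2 d$)
$\sqrt{\left(\left(-26\right) 91 + v{\left(4,5 \right)}\right) - 19788} = \sqrt{\left(\left(-26\right) 91 + \left(\left(-2\right) 4 + 2 \cdot 5\right)\right) - 19788} = \sqrt{\left(-2366 + \left(-8 + 10\right)\right) - 19788} = \sqrt{\left(-2366 + 2\right) - 19788} = \sqrt{-2364 - 19788} = \sqrt{-22152} = 2 i \sqrt{5538}$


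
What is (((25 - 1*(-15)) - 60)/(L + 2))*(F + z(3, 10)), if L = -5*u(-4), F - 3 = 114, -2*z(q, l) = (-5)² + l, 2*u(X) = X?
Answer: -995/6 ≈ -165.83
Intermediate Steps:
u(X) = X/2
z(q, l) = -25/2 - l/2 (z(q, l) = -((-5)² + l)/2 = -(25 + l)/2 = -25/2 - l/2)
F = 117 (F = 3 + 114 = 117)
L = 10 (L = -5*(-4)/2 = -5*(-2) = 10)
(((25 - 1*(-15)) - 60)/(L + 2))*(F + z(3, 10)) = (((25 - 1*(-15)) - 60)/(10 + 2))*(117 + (-25/2 - ½*10)) = (((25 + 15) - 60)/12)*(117 + (-25/2 - 5)) = ((40 - 60)*(1/12))*(117 - 35/2) = -20*1/12*(199/2) = -5/3*199/2 = -995/6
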